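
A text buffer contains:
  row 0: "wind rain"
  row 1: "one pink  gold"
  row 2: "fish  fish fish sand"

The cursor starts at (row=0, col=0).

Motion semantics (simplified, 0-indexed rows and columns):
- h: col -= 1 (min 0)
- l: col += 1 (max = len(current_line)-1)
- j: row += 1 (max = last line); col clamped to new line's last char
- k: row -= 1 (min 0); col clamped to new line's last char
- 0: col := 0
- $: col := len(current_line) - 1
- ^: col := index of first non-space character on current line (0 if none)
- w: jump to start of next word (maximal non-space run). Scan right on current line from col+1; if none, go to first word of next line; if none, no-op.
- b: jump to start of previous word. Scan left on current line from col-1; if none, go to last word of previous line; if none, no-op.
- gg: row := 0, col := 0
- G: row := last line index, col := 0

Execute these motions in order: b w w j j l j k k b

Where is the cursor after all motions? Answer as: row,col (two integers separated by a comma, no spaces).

Answer: 0,0

Derivation:
After 1 (b): row=0 col=0 char='w'
After 2 (w): row=0 col=5 char='r'
After 3 (w): row=1 col=0 char='o'
After 4 (j): row=2 col=0 char='f'
After 5 (j): row=2 col=0 char='f'
After 6 (l): row=2 col=1 char='i'
After 7 (j): row=2 col=1 char='i'
After 8 (k): row=1 col=1 char='n'
After 9 (k): row=0 col=1 char='i'
After 10 (b): row=0 col=0 char='w'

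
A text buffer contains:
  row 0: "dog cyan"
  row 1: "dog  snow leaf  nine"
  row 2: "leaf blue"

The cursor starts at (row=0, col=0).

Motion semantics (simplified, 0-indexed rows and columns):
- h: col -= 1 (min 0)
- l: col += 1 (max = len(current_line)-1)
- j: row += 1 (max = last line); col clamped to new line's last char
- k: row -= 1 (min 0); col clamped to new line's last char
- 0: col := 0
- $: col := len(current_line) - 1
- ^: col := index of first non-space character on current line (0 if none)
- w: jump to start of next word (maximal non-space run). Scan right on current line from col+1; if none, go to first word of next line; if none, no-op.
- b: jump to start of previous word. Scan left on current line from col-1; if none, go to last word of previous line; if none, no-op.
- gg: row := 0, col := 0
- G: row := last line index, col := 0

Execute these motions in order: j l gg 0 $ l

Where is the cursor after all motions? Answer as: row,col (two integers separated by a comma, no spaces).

After 1 (j): row=1 col=0 char='d'
After 2 (l): row=1 col=1 char='o'
After 3 (gg): row=0 col=0 char='d'
After 4 (0): row=0 col=0 char='d'
After 5 ($): row=0 col=7 char='n'
After 6 (l): row=0 col=7 char='n'

Answer: 0,7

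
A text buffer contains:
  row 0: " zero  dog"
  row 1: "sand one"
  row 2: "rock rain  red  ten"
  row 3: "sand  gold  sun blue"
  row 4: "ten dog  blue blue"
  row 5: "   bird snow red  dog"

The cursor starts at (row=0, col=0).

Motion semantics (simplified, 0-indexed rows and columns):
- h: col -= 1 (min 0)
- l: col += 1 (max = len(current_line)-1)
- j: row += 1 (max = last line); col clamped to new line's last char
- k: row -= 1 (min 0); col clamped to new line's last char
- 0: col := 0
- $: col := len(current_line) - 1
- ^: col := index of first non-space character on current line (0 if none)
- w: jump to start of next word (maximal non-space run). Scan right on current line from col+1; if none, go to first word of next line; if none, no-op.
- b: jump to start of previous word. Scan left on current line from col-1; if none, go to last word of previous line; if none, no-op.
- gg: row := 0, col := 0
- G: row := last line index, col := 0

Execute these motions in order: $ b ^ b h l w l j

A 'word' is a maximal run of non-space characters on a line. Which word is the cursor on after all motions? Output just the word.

After 1 ($): row=0 col=9 char='g'
After 2 (b): row=0 col=7 char='d'
After 3 (^): row=0 col=1 char='z'
After 4 (b): row=0 col=1 char='z'
After 5 (h): row=0 col=0 char='_'
After 6 (l): row=0 col=1 char='z'
After 7 (w): row=0 col=7 char='d'
After 8 (l): row=0 col=8 char='o'
After 9 (j): row=1 col=7 char='e'

Answer: one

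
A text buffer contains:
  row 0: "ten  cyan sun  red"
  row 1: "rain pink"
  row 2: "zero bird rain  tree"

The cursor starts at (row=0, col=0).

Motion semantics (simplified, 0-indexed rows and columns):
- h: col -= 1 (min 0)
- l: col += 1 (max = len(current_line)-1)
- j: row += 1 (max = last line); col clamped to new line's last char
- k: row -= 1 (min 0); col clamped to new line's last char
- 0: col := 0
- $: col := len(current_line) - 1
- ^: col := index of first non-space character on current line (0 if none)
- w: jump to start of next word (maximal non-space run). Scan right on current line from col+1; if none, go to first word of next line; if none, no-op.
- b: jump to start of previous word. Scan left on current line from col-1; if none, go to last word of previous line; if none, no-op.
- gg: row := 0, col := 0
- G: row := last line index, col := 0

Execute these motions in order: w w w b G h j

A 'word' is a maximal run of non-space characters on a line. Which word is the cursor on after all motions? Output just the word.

Answer: zero

Derivation:
After 1 (w): row=0 col=5 char='c'
After 2 (w): row=0 col=10 char='s'
After 3 (w): row=0 col=15 char='r'
After 4 (b): row=0 col=10 char='s'
After 5 (G): row=2 col=0 char='z'
After 6 (h): row=2 col=0 char='z'
After 7 (j): row=2 col=0 char='z'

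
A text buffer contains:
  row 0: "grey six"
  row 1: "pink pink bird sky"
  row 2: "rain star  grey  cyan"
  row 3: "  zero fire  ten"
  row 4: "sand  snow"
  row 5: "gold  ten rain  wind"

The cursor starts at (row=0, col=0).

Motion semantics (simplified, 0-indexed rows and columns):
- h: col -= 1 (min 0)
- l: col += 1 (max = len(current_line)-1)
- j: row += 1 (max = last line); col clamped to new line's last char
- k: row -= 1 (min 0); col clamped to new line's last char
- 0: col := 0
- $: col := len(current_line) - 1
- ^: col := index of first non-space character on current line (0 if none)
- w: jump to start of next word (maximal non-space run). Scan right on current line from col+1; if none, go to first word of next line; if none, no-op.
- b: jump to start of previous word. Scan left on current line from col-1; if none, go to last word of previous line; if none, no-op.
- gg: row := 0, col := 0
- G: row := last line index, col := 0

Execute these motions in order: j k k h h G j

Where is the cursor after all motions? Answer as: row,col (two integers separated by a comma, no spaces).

After 1 (j): row=1 col=0 char='p'
After 2 (k): row=0 col=0 char='g'
After 3 (k): row=0 col=0 char='g'
After 4 (h): row=0 col=0 char='g'
After 5 (h): row=0 col=0 char='g'
After 6 (G): row=5 col=0 char='g'
After 7 (j): row=5 col=0 char='g'

Answer: 5,0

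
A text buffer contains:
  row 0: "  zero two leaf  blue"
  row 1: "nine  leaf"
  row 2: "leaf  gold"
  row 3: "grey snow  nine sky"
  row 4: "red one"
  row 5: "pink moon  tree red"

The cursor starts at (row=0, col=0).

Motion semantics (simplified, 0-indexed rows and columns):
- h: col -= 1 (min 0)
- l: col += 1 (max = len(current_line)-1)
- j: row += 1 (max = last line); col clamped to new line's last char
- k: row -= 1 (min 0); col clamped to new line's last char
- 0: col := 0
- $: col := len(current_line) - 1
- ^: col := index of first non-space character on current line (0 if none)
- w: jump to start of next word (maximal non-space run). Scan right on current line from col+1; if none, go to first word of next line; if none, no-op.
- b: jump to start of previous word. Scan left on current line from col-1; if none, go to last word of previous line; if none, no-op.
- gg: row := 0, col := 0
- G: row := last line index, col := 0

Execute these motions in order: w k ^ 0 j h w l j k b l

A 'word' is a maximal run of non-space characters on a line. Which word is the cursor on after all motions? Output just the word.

After 1 (w): row=0 col=2 char='z'
After 2 (k): row=0 col=2 char='z'
After 3 (^): row=0 col=2 char='z'
After 4 (0): row=0 col=0 char='_'
After 5 (j): row=1 col=0 char='n'
After 6 (h): row=1 col=0 char='n'
After 7 (w): row=1 col=6 char='l'
After 8 (l): row=1 col=7 char='e'
After 9 (j): row=2 col=7 char='o'
After 10 (k): row=1 col=7 char='e'
After 11 (b): row=1 col=6 char='l'
After 12 (l): row=1 col=7 char='e'

Answer: leaf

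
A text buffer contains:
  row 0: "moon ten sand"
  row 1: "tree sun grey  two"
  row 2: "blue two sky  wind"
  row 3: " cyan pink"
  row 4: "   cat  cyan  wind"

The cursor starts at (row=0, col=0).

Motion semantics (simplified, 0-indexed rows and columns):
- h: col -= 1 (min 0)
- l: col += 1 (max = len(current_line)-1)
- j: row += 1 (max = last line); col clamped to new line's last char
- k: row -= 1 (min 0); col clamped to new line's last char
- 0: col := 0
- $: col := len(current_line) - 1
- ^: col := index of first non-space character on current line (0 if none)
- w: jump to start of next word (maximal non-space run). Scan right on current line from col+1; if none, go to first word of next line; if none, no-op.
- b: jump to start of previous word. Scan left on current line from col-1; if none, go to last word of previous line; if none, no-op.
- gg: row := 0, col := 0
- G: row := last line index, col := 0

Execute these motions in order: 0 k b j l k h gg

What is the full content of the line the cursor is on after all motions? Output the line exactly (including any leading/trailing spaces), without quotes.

Answer: moon ten sand

Derivation:
After 1 (0): row=0 col=0 char='m'
After 2 (k): row=0 col=0 char='m'
After 3 (b): row=0 col=0 char='m'
After 4 (j): row=1 col=0 char='t'
After 5 (l): row=1 col=1 char='r'
After 6 (k): row=0 col=1 char='o'
After 7 (h): row=0 col=0 char='m'
After 8 (gg): row=0 col=0 char='m'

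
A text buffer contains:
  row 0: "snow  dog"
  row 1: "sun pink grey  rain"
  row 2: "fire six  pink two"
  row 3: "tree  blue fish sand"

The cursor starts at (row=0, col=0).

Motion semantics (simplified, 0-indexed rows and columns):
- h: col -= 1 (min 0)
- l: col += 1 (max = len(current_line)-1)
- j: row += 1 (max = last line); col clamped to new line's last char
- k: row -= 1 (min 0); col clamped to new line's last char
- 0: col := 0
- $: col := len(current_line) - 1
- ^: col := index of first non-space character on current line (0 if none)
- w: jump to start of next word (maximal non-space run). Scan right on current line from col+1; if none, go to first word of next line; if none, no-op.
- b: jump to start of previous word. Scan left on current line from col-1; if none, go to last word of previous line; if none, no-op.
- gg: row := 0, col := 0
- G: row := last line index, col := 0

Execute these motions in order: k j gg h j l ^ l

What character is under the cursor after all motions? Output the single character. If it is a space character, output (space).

Answer: u

Derivation:
After 1 (k): row=0 col=0 char='s'
After 2 (j): row=1 col=0 char='s'
After 3 (gg): row=0 col=0 char='s'
After 4 (h): row=0 col=0 char='s'
After 5 (j): row=1 col=0 char='s'
After 6 (l): row=1 col=1 char='u'
After 7 (^): row=1 col=0 char='s'
After 8 (l): row=1 col=1 char='u'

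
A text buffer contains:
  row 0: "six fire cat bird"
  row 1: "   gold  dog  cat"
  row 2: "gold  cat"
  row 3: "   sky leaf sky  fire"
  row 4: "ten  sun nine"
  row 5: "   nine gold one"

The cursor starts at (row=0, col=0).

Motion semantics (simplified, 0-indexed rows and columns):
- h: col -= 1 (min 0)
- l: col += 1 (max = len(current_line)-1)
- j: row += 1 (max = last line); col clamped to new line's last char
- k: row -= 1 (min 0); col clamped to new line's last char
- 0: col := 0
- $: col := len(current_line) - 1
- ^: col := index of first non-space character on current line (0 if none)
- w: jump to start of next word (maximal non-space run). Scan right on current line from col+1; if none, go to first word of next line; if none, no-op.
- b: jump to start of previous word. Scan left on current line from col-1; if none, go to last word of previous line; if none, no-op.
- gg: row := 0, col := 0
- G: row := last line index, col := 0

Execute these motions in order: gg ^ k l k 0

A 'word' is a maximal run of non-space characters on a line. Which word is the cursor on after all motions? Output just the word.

Answer: six

Derivation:
After 1 (gg): row=0 col=0 char='s'
After 2 (^): row=0 col=0 char='s'
After 3 (k): row=0 col=0 char='s'
After 4 (l): row=0 col=1 char='i'
After 5 (k): row=0 col=1 char='i'
After 6 (0): row=0 col=0 char='s'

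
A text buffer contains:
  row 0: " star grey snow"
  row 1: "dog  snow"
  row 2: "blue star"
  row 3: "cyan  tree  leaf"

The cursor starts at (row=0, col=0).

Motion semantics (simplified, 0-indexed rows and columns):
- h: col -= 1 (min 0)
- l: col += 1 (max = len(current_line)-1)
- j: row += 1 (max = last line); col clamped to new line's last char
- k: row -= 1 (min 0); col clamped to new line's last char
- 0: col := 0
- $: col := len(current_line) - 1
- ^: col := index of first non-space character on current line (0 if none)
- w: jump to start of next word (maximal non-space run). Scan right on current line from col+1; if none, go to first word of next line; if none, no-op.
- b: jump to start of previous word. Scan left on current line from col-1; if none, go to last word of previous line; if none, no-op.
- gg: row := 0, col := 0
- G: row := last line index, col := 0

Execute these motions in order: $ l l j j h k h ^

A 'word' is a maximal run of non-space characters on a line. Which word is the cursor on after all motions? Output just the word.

After 1 ($): row=0 col=14 char='w'
After 2 (l): row=0 col=14 char='w'
After 3 (l): row=0 col=14 char='w'
After 4 (j): row=1 col=8 char='w'
After 5 (j): row=2 col=8 char='r'
After 6 (h): row=2 col=7 char='a'
After 7 (k): row=1 col=7 char='o'
After 8 (h): row=1 col=6 char='n'
After 9 (^): row=1 col=0 char='d'

Answer: dog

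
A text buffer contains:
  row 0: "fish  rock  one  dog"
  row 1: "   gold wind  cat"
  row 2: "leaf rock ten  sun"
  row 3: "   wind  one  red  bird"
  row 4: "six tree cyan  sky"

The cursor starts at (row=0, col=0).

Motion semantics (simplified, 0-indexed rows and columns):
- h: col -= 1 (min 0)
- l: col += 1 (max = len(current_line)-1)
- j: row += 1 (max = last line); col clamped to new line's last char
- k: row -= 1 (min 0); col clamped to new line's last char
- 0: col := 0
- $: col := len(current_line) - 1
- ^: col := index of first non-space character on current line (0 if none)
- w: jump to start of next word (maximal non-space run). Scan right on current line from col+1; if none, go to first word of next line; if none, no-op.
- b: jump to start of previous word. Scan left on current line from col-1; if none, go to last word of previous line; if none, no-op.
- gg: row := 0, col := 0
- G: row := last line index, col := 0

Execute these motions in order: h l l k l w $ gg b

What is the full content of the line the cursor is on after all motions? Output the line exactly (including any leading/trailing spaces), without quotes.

Answer: fish  rock  one  dog

Derivation:
After 1 (h): row=0 col=0 char='f'
After 2 (l): row=0 col=1 char='i'
After 3 (l): row=0 col=2 char='s'
After 4 (k): row=0 col=2 char='s'
After 5 (l): row=0 col=3 char='h'
After 6 (w): row=0 col=6 char='r'
After 7 ($): row=0 col=19 char='g'
After 8 (gg): row=0 col=0 char='f'
After 9 (b): row=0 col=0 char='f'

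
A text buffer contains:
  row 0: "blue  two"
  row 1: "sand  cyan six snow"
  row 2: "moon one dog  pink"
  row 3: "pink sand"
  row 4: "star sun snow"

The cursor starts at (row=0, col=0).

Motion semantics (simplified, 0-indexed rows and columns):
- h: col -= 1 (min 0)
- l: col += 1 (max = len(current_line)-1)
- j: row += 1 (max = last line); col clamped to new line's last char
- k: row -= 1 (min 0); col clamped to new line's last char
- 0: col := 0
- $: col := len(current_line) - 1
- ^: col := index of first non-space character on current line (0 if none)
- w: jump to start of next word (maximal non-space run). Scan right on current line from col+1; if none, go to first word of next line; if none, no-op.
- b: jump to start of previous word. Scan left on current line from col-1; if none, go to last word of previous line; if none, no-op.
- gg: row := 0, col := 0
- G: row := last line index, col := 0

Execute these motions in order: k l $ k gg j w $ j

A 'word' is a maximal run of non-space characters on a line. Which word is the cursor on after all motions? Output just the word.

Answer: pink

Derivation:
After 1 (k): row=0 col=0 char='b'
After 2 (l): row=0 col=1 char='l'
After 3 ($): row=0 col=8 char='o'
After 4 (k): row=0 col=8 char='o'
After 5 (gg): row=0 col=0 char='b'
After 6 (j): row=1 col=0 char='s'
After 7 (w): row=1 col=6 char='c'
After 8 ($): row=1 col=18 char='w'
After 9 (j): row=2 col=17 char='k'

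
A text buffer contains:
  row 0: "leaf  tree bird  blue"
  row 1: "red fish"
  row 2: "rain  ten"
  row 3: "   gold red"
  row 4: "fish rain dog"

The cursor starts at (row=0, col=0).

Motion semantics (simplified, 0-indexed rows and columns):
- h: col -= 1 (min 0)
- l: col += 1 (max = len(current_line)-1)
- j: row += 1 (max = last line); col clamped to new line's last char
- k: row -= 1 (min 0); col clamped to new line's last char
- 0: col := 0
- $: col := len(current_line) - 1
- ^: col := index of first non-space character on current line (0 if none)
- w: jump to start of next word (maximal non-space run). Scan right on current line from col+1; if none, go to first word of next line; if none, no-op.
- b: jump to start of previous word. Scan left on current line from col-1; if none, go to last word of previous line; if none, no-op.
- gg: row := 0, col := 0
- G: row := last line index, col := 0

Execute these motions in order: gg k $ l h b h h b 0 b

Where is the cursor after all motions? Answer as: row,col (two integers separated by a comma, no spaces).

After 1 (gg): row=0 col=0 char='l'
After 2 (k): row=0 col=0 char='l'
After 3 ($): row=0 col=20 char='e'
After 4 (l): row=0 col=20 char='e'
After 5 (h): row=0 col=19 char='u'
After 6 (b): row=0 col=17 char='b'
After 7 (h): row=0 col=16 char='_'
After 8 (h): row=0 col=15 char='_'
After 9 (b): row=0 col=11 char='b'
After 10 (0): row=0 col=0 char='l'
After 11 (b): row=0 col=0 char='l'

Answer: 0,0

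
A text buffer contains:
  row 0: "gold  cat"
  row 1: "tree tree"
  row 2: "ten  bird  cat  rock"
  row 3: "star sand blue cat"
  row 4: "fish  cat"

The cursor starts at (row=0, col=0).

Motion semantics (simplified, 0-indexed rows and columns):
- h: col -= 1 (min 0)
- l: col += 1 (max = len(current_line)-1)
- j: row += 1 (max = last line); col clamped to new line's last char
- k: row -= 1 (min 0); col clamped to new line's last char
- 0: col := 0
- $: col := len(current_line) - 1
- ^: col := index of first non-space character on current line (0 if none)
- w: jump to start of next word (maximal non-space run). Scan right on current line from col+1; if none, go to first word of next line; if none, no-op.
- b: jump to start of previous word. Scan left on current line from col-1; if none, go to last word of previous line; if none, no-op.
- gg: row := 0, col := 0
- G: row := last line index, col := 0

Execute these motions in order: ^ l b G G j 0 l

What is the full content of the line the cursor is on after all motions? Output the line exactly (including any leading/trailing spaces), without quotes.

After 1 (^): row=0 col=0 char='g'
After 2 (l): row=0 col=1 char='o'
After 3 (b): row=0 col=0 char='g'
After 4 (G): row=4 col=0 char='f'
After 5 (G): row=4 col=0 char='f'
After 6 (j): row=4 col=0 char='f'
After 7 (0): row=4 col=0 char='f'
After 8 (l): row=4 col=1 char='i'

Answer: fish  cat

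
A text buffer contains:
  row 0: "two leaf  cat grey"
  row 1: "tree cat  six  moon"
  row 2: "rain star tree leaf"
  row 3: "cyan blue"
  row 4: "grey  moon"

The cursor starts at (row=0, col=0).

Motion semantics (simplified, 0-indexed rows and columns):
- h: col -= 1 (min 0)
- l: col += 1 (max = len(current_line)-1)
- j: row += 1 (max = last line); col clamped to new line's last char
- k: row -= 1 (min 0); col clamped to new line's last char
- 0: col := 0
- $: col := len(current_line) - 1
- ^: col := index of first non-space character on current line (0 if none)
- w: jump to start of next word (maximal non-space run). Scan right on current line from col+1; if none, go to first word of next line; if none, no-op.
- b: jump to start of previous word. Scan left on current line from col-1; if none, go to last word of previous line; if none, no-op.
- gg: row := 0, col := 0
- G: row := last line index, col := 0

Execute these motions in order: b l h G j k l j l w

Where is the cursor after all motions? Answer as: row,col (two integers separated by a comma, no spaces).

Answer: 4,6

Derivation:
After 1 (b): row=0 col=0 char='t'
After 2 (l): row=0 col=1 char='w'
After 3 (h): row=0 col=0 char='t'
After 4 (G): row=4 col=0 char='g'
After 5 (j): row=4 col=0 char='g'
After 6 (k): row=3 col=0 char='c'
After 7 (l): row=3 col=1 char='y'
After 8 (j): row=4 col=1 char='r'
After 9 (l): row=4 col=2 char='e'
After 10 (w): row=4 col=6 char='m'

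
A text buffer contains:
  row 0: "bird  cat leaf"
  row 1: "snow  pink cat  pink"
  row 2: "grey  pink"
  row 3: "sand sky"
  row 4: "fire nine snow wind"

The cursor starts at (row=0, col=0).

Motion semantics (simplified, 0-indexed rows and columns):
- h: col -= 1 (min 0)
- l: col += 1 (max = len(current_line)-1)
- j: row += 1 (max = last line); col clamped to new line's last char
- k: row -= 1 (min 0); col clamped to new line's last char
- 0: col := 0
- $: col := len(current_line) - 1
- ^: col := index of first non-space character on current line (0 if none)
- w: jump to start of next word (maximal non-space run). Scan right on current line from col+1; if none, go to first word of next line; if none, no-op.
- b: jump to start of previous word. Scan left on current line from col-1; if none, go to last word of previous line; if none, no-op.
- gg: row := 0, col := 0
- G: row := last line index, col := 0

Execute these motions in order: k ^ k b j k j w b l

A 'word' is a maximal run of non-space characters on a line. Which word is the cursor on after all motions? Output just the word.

Answer: snow

Derivation:
After 1 (k): row=0 col=0 char='b'
After 2 (^): row=0 col=0 char='b'
After 3 (k): row=0 col=0 char='b'
After 4 (b): row=0 col=0 char='b'
After 5 (j): row=1 col=0 char='s'
After 6 (k): row=0 col=0 char='b'
After 7 (j): row=1 col=0 char='s'
After 8 (w): row=1 col=6 char='p'
After 9 (b): row=1 col=0 char='s'
After 10 (l): row=1 col=1 char='n'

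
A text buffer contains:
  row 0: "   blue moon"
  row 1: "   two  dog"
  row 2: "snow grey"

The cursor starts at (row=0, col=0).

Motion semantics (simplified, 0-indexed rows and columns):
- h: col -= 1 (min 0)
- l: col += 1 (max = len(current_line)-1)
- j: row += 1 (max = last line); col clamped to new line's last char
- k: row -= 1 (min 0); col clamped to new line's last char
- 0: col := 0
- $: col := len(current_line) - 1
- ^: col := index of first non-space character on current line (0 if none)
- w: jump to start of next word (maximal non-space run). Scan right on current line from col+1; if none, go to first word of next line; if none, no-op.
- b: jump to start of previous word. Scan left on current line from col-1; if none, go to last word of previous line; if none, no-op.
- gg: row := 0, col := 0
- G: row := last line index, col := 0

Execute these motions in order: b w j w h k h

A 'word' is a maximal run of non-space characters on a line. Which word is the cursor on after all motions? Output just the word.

After 1 (b): row=0 col=0 char='_'
After 2 (w): row=0 col=3 char='b'
After 3 (j): row=1 col=3 char='t'
After 4 (w): row=1 col=8 char='d'
After 5 (h): row=1 col=7 char='_'
After 6 (k): row=0 col=7 char='_'
After 7 (h): row=0 col=6 char='e'

Answer: blue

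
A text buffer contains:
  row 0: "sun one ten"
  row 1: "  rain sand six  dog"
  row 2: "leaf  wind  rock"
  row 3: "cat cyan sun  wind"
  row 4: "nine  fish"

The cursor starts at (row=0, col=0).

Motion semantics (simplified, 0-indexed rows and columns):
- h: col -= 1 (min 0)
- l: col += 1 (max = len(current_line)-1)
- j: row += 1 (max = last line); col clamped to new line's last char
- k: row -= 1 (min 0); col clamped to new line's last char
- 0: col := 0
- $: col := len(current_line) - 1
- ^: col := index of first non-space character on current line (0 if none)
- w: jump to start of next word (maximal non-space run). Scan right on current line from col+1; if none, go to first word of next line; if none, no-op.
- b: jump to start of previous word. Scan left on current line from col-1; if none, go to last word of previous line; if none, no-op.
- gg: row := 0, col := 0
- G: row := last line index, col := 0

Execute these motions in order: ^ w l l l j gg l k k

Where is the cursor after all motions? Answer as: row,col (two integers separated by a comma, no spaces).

After 1 (^): row=0 col=0 char='s'
After 2 (w): row=0 col=4 char='o'
After 3 (l): row=0 col=5 char='n'
After 4 (l): row=0 col=6 char='e'
After 5 (l): row=0 col=7 char='_'
After 6 (j): row=1 col=7 char='s'
After 7 (gg): row=0 col=0 char='s'
After 8 (l): row=0 col=1 char='u'
After 9 (k): row=0 col=1 char='u'
After 10 (k): row=0 col=1 char='u'

Answer: 0,1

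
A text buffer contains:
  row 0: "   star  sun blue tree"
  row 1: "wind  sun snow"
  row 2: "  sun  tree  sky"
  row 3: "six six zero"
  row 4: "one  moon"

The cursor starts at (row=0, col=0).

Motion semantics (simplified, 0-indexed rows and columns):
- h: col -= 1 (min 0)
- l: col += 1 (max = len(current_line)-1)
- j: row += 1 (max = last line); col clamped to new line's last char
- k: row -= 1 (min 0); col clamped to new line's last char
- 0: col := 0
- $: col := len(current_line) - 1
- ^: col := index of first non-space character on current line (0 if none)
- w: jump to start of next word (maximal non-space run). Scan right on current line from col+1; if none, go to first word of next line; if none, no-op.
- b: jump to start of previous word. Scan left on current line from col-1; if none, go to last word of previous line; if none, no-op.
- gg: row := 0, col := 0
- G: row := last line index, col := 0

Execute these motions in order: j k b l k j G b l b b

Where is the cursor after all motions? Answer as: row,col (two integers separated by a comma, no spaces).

Answer: 3,4

Derivation:
After 1 (j): row=1 col=0 char='w'
After 2 (k): row=0 col=0 char='_'
After 3 (b): row=0 col=0 char='_'
After 4 (l): row=0 col=1 char='_'
After 5 (k): row=0 col=1 char='_'
After 6 (j): row=1 col=1 char='i'
After 7 (G): row=4 col=0 char='o'
After 8 (b): row=3 col=8 char='z'
After 9 (l): row=3 col=9 char='e'
After 10 (b): row=3 col=8 char='z'
After 11 (b): row=3 col=4 char='s'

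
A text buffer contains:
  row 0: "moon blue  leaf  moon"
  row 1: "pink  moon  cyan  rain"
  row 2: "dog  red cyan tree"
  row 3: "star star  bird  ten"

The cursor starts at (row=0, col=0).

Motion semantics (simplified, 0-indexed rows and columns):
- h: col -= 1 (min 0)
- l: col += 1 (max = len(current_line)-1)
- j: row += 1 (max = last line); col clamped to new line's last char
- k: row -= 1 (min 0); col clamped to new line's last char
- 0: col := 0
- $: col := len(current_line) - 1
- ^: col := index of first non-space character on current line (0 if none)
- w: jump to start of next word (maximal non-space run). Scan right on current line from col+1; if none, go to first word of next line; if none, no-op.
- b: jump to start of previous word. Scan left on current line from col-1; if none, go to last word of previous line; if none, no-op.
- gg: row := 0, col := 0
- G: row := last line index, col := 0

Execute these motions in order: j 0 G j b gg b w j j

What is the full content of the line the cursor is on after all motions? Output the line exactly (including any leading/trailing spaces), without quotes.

After 1 (j): row=1 col=0 char='p'
After 2 (0): row=1 col=0 char='p'
After 3 (G): row=3 col=0 char='s'
After 4 (j): row=3 col=0 char='s'
After 5 (b): row=2 col=14 char='t'
After 6 (gg): row=0 col=0 char='m'
After 7 (b): row=0 col=0 char='m'
After 8 (w): row=0 col=5 char='b'
After 9 (j): row=1 col=5 char='_'
After 10 (j): row=2 col=5 char='r'

Answer: dog  red cyan tree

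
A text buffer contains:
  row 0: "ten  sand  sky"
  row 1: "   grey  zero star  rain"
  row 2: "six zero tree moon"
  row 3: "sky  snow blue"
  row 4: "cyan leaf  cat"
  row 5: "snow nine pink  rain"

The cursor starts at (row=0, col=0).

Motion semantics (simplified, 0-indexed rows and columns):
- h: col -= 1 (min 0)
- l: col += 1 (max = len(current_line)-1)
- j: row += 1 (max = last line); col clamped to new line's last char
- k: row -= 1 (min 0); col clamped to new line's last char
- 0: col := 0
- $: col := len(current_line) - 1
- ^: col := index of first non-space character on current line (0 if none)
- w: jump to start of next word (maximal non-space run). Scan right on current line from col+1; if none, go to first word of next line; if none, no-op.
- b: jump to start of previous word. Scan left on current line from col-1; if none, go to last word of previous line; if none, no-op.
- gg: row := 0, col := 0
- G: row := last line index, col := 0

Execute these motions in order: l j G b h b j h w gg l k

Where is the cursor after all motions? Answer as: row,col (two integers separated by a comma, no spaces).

After 1 (l): row=0 col=1 char='e'
After 2 (j): row=1 col=1 char='_'
After 3 (G): row=5 col=0 char='s'
After 4 (b): row=4 col=11 char='c'
After 5 (h): row=4 col=10 char='_'
After 6 (b): row=4 col=5 char='l'
After 7 (j): row=5 col=5 char='n'
After 8 (h): row=5 col=4 char='_'
After 9 (w): row=5 col=5 char='n'
After 10 (gg): row=0 col=0 char='t'
After 11 (l): row=0 col=1 char='e'
After 12 (k): row=0 col=1 char='e'

Answer: 0,1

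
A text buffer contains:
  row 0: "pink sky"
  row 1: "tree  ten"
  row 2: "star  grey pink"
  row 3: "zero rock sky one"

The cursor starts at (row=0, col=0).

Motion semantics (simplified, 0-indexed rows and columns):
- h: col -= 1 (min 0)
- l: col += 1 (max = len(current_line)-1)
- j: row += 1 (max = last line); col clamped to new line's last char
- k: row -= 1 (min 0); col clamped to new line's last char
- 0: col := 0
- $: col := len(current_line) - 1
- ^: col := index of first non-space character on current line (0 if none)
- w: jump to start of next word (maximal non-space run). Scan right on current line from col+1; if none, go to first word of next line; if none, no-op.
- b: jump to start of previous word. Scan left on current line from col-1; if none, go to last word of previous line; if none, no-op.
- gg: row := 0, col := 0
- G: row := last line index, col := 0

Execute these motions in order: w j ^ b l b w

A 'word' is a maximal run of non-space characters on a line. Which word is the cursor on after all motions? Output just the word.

Answer: tree

Derivation:
After 1 (w): row=0 col=5 char='s'
After 2 (j): row=1 col=5 char='_'
After 3 (^): row=1 col=0 char='t'
After 4 (b): row=0 col=5 char='s'
After 5 (l): row=0 col=6 char='k'
After 6 (b): row=0 col=5 char='s'
After 7 (w): row=1 col=0 char='t'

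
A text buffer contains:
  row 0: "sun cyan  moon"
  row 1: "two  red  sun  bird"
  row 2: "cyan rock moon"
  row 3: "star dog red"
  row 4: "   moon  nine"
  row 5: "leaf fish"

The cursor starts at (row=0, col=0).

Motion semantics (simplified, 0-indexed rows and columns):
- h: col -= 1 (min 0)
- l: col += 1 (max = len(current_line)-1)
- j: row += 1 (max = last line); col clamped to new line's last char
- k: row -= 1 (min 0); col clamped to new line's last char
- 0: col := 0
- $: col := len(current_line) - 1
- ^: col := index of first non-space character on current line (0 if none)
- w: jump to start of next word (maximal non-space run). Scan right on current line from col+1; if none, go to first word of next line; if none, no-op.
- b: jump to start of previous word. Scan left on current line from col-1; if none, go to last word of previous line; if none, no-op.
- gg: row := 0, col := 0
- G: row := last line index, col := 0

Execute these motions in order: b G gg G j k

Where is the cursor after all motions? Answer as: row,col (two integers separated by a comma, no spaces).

Answer: 4,0

Derivation:
After 1 (b): row=0 col=0 char='s'
After 2 (G): row=5 col=0 char='l'
After 3 (gg): row=0 col=0 char='s'
After 4 (G): row=5 col=0 char='l'
After 5 (j): row=5 col=0 char='l'
After 6 (k): row=4 col=0 char='_'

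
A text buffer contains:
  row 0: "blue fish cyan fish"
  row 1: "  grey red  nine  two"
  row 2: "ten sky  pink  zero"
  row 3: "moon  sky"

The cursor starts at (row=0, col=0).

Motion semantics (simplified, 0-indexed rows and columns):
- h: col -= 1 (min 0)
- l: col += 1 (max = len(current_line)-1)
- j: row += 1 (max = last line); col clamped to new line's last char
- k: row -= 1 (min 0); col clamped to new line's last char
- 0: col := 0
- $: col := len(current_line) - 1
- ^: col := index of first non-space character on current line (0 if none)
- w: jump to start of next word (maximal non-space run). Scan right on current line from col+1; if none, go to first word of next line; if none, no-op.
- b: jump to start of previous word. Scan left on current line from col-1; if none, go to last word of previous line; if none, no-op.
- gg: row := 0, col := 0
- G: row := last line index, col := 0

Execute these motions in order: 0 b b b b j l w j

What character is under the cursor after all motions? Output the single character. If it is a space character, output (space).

After 1 (0): row=0 col=0 char='b'
After 2 (b): row=0 col=0 char='b'
After 3 (b): row=0 col=0 char='b'
After 4 (b): row=0 col=0 char='b'
After 5 (b): row=0 col=0 char='b'
After 6 (j): row=1 col=0 char='_'
After 7 (l): row=1 col=1 char='_'
After 8 (w): row=1 col=2 char='g'
After 9 (j): row=2 col=2 char='n'

Answer: n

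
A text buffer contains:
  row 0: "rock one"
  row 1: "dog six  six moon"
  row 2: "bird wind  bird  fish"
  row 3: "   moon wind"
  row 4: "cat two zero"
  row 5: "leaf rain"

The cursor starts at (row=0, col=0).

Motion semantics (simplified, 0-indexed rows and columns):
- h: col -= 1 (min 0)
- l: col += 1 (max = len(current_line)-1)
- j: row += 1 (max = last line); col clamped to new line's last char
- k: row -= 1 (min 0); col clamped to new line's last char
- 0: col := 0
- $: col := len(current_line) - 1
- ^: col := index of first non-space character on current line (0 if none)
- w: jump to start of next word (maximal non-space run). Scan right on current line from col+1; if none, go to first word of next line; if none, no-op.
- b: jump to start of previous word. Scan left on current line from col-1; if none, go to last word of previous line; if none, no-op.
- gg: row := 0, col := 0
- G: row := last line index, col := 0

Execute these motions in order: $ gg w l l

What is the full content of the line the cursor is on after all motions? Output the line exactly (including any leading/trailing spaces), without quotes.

After 1 ($): row=0 col=7 char='e'
After 2 (gg): row=0 col=0 char='r'
After 3 (w): row=0 col=5 char='o'
After 4 (l): row=0 col=6 char='n'
After 5 (l): row=0 col=7 char='e'

Answer: rock one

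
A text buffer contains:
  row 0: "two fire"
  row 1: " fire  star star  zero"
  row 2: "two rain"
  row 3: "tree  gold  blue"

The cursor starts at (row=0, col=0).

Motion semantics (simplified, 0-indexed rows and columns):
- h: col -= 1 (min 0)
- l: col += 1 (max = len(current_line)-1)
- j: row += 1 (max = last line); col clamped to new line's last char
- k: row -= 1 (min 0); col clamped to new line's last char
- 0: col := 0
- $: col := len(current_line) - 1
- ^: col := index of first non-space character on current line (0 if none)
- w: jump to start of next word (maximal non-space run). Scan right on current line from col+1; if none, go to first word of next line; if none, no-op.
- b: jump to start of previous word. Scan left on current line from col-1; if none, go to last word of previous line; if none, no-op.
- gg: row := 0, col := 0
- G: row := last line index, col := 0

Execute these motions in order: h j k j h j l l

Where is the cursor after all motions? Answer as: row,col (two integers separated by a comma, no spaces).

Answer: 2,2

Derivation:
After 1 (h): row=0 col=0 char='t'
After 2 (j): row=1 col=0 char='_'
After 3 (k): row=0 col=0 char='t'
After 4 (j): row=1 col=0 char='_'
After 5 (h): row=1 col=0 char='_'
After 6 (j): row=2 col=0 char='t'
After 7 (l): row=2 col=1 char='w'
After 8 (l): row=2 col=2 char='o'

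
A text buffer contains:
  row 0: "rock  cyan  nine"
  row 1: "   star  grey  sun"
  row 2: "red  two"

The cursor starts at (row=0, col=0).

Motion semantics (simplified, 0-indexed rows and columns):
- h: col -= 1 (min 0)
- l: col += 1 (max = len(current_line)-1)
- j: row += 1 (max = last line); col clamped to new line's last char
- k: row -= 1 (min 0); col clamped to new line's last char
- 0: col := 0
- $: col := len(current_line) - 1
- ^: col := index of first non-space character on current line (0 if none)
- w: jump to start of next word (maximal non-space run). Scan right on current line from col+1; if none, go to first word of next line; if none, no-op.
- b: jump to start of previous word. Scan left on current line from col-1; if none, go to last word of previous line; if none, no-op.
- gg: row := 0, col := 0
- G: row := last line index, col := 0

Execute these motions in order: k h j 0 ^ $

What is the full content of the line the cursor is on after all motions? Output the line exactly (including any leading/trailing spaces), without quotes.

After 1 (k): row=0 col=0 char='r'
After 2 (h): row=0 col=0 char='r'
After 3 (j): row=1 col=0 char='_'
After 4 (0): row=1 col=0 char='_'
After 5 (^): row=1 col=3 char='s'
After 6 ($): row=1 col=17 char='n'

Answer:    star  grey  sun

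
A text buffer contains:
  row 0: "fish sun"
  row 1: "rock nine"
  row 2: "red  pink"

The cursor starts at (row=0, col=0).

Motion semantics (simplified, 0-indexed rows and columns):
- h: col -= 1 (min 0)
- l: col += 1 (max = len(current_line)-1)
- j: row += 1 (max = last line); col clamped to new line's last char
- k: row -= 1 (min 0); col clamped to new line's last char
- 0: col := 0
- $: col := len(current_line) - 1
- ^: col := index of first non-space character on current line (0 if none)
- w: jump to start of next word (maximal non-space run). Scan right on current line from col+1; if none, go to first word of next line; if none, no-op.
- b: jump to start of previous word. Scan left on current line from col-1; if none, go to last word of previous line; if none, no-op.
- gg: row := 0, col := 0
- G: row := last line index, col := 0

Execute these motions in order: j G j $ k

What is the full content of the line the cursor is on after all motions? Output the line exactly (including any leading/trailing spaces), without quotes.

Answer: rock nine

Derivation:
After 1 (j): row=1 col=0 char='r'
After 2 (G): row=2 col=0 char='r'
After 3 (j): row=2 col=0 char='r'
After 4 ($): row=2 col=8 char='k'
After 5 (k): row=1 col=8 char='e'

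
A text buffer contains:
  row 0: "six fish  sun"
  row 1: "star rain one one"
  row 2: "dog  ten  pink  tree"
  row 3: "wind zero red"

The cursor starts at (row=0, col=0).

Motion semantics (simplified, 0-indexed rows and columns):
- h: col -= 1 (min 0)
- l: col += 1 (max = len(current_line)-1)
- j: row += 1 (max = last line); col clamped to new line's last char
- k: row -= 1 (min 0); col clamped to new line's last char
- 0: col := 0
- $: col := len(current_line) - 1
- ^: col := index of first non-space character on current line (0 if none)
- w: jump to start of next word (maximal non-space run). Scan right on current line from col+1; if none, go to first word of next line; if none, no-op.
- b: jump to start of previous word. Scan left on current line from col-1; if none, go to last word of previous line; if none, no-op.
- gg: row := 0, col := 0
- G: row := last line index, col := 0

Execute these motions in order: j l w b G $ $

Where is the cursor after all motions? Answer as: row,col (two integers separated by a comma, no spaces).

Answer: 3,12

Derivation:
After 1 (j): row=1 col=0 char='s'
After 2 (l): row=1 col=1 char='t'
After 3 (w): row=1 col=5 char='r'
After 4 (b): row=1 col=0 char='s'
After 5 (G): row=3 col=0 char='w'
After 6 ($): row=3 col=12 char='d'
After 7 ($): row=3 col=12 char='d'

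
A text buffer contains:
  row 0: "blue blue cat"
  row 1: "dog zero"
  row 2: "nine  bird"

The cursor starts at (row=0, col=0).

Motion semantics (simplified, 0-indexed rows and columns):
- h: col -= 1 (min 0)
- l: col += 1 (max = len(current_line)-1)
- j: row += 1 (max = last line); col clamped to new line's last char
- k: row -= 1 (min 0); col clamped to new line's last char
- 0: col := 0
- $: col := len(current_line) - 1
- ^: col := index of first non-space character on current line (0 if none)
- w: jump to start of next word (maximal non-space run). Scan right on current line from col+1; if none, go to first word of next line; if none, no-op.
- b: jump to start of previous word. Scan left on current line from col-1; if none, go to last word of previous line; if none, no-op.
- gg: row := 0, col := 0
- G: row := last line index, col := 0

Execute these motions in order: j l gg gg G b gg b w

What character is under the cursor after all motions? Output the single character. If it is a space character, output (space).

Answer: b

Derivation:
After 1 (j): row=1 col=0 char='d'
After 2 (l): row=1 col=1 char='o'
After 3 (gg): row=0 col=0 char='b'
After 4 (gg): row=0 col=0 char='b'
After 5 (G): row=2 col=0 char='n'
After 6 (b): row=1 col=4 char='z'
After 7 (gg): row=0 col=0 char='b'
After 8 (b): row=0 col=0 char='b'
After 9 (w): row=0 col=5 char='b'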